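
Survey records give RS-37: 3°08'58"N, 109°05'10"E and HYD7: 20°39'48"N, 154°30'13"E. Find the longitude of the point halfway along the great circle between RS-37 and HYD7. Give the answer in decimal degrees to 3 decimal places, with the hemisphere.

RS-37: φ = +3.14944°, λ = +109.08611°
HYD7: φ = +20.66333°, λ = +154.50361°
Bx = cos φ₂ cos Δλ = 0.656780,  By = cos φ₂ sin Δλ = 0.666422
φₘ = atan2(sin φ₁ + sin φ₂, √((cos φ₁ + Bx)² + By²)) = 12.87368°
λₘ = λ₁ + atan2(By, cos φ₁ + Bx) = 131.01614°

131.016°E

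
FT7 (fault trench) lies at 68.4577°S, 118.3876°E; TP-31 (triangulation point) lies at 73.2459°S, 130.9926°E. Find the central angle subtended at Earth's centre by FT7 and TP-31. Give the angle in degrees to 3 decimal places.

6.301°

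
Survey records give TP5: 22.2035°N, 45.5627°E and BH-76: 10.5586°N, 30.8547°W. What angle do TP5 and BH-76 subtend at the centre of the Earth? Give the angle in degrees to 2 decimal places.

73.56°

Δφ = -11.6449°,  Δλ = -76.4174°
a = sin²(Δφ/2) + cos φ₁ cos φ₂ sin²(Δλ/2) = 0.358501
c = 2·arcsin(√a) = 1.283879 rad = 73.5608°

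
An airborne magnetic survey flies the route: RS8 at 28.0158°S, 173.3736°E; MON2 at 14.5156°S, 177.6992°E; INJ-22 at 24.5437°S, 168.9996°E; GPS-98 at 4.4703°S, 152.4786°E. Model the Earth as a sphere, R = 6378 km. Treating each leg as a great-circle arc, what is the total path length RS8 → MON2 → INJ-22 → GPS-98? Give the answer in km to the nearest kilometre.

5859 km

RS8→MON2: c = 0.245834 rad, d = 1567.93 km
MON2→INJ-22: c = 0.225908 rad, d = 1440.84 km
INJ-22→GPS-98: c = 0.446848 rad, d = 2849.99 km
Total = 1567.93 + 1440.84 + 2849.99 = 5858.77 km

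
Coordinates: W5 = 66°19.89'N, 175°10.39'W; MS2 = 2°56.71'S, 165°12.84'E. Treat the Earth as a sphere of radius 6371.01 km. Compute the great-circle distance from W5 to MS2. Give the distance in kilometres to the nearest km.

7861 km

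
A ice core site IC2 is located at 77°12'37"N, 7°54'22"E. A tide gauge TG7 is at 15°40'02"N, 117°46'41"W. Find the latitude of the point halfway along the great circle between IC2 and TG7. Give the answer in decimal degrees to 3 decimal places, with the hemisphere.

55.592°N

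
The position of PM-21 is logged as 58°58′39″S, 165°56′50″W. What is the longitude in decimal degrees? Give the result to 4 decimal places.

165.9472°W

165° + 56′/60 + 50″/3600 = 165 + 0.93333 + 0.01389 = 165.9472°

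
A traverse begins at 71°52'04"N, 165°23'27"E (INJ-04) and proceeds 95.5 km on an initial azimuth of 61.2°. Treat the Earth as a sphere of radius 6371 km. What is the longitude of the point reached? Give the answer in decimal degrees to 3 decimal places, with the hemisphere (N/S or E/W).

INJ-04: φ = +71.86778°, λ = +165.39083°
δ = d/R = 95.5/6371 = 0.014990 rad
φ₂ = arcsin(sin φ₁ cos δ + cos φ₁ sin δ cos θ)
   = arcsin(0.95034·0.99989 + 0.31121·0.01499·0.48175) = 72.26609°
λ₂ = λ₁ + atan2(sin θ sin δ cos φ₁, cos δ − sin φ₁ sin φ₂) = 167.86237°

167.862°E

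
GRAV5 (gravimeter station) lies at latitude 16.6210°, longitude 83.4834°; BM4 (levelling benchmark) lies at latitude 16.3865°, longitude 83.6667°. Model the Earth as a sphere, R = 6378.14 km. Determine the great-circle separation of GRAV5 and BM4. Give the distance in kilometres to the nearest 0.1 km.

32.6 km

Δφ = -0.2345°,  Δλ = 0.1833°
a = sin²(Δφ/2) + cos φ₁ cos φ₂ sin²(Δλ/2) = 0.000007
c = 2·arcsin(√a) = 0.005115 rad = 0.2930°
d = R·c = 6378.14 × 0.005115 = 32.6 km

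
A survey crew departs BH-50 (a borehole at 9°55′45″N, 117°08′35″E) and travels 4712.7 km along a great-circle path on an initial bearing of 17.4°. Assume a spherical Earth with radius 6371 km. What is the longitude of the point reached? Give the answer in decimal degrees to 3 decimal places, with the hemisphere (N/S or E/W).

BH-50: φ = +9.92917°, λ = +117.14306°
δ = d/R = 4712.7/6371 = 0.739711 rad
φ₂ = arcsin(sin φ₁ cos δ + cos φ₁ sin δ cos θ)
   = arcsin(0.17243·0.73866 + 0.98502·0.67407·0.95424) = 49.54915°
λ₂ = λ₁ + atan2(sin θ sin δ cos φ₁, cos δ − sin φ₁ sin φ₂) = 135.24402°

135.244°E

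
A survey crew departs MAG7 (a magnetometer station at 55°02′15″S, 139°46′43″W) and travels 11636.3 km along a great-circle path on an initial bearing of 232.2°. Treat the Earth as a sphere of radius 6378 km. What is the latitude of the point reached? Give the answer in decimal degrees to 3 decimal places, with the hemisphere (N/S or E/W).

7.720°S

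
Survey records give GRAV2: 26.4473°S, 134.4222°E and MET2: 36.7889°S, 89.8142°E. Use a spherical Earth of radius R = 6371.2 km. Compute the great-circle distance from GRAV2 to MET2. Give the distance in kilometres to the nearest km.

Δφ = -10.3416°,  Δλ = -44.6080°
a = sin²(Δφ/2) + cos φ₁ cos φ₂ sin²(Δλ/2) = 0.111401
c = 2·arcsin(√a) = 0.680597 rad = 38.9953°
d = R·c = 6371.2 × 0.680597 = 4336.2 km

4336 km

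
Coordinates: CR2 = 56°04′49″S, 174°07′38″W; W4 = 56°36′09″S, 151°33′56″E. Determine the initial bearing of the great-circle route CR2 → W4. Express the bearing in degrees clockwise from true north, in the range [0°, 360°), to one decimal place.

254.1°

CR2: φ = -56.08028°, λ = -174.12722°
W4: φ = -56.60250°, λ = +151.56556°
Δλ = -34.3072°
y = sin Δλ · cos φ₂ = -0.310247
x = cos φ₁ sin φ₂ − sin φ₁ cos φ₂ cos Δλ = -0.088580
θ = atan2(y, x) = -105.9348° → 254.0652° (mod 360°)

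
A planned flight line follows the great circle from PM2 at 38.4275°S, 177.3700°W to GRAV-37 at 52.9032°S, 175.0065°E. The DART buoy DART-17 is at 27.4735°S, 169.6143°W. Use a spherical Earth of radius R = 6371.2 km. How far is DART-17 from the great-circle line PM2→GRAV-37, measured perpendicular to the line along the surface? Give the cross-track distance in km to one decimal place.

δ₁₃ = central angle PM2→DART-17 = 0.222168 rad  (haversine)
θ₁₃ = bearing PM2→DART-17 = 32.914°,  θ₁₂ = bearing PM2→GRAV-37 = 197.532°
dₓₜ = R·arcsin(sin δ₁₃ · sin(θ₁₃ − θ₁₂)) = 6371.2·arcsin(0.22034·sin(-164.619°)) = -372.578 km
|dₓₜ| = 372.578 km

372.6 km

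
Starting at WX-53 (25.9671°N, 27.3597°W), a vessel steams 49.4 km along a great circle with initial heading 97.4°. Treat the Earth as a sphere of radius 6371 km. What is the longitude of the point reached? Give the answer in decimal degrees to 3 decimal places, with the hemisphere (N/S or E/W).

δ = d/R = 49.4/6371 = 0.007754 rad
φ₂ = arcsin(sin φ₁ cos δ + cos φ₁ sin δ cos θ)
   = arcsin(0.43785·0.99997 + 0.89905·0.00775·-0.12880) = 25.90906°
λ₂ = λ₁ + atan2(sin θ sin δ cos φ₁, cos δ − sin φ₁ sin φ₂) = -26.86990°

26.870°W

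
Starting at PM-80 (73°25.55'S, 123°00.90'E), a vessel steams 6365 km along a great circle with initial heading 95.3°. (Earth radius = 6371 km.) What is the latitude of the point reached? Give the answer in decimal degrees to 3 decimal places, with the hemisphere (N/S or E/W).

32.736°S

PM-80: φ = -73.42583°, λ = +123.01500°
δ = d/R = 6365/6371 = 0.999058 rad
φ₂ = arcsin(sin φ₁ cos δ + cos φ₁ sin δ cos θ)
   = arcsin(-0.95845·0.54109 + 0.28526·0.84096·-0.09237) = -32.73617°
λ₂ = λ₁ + atan2(sin θ sin δ cos φ₁, cos δ − sin φ₁ sin φ₂) = -152.43542°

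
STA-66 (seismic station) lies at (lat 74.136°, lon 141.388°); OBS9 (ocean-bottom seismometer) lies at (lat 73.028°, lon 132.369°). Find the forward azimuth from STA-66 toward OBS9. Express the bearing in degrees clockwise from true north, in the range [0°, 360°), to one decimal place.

250.9°

Δλ = -9.0190°
y = sin Δλ · cos φ₂ = -0.045760
x = cos φ₁ sin φ₂ − sin φ₁ cos φ₂ cos Δλ = -0.015866
θ = atan2(y, x) = -109.1222° → 250.8778° (mod 360°)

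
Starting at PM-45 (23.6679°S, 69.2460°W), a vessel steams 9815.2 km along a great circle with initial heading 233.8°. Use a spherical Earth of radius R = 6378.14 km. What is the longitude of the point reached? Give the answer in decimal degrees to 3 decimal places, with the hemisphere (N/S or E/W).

173.690°W

δ = d/R = 9815.2/6378.14 = 1.538881 rad
φ₂ = arcsin(sin φ₁ cos δ + cos φ₁ sin δ cos θ)
   = arcsin(-0.40143·0.03191 + 0.91589·0.99949·-0.59061) = -33.60489°
λ₂ = λ₁ + atan2(sin θ sin δ cos φ₁, cos δ − sin φ₁ sin φ₂) = -173.68975°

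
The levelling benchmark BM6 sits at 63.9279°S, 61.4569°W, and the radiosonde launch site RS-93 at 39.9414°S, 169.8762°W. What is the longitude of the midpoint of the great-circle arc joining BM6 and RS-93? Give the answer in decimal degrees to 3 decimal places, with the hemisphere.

Bx = cos φ₂ cos Δλ = -0.242254,  By = cos φ₂ sin Δλ = -0.727423
φₘ = atan2(sin φ₁ + sin φ₂, √((cos φ₁ + Bx)² + By²)) = -63.92601°
λₘ = λ₁ + atan2(By, cos φ₁ + Bx) = -136.28538°

136.285°W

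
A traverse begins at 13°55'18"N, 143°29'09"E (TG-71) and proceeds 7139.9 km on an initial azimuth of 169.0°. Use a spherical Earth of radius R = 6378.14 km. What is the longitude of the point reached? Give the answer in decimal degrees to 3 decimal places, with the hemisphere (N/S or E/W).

158.596°E

TG-71: φ = +13.92167°, λ = +143.48583°
δ = d/R = 7139.9/6378.14 = 1.119433 rad
φ₂ = arcsin(sin φ₁ cos δ + cos φ₁ sin δ cos θ)
   = arcsin(0.24060·0.43619 + 0.97063·0.89985·-0.98163) = -48.80110°
λ₂ = λ₁ + atan2(sin θ sin δ cos φ₁, cos δ − sin φ₁ sin φ₂) = 158.59595°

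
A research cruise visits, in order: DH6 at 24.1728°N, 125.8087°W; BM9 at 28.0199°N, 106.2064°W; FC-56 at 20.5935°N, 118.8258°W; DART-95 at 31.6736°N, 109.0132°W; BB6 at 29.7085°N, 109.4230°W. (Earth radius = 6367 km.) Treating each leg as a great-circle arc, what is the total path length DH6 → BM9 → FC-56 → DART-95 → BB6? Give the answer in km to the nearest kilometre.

5313 km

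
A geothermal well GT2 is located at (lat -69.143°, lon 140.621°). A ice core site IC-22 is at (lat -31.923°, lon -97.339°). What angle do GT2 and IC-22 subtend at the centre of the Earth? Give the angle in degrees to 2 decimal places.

Δφ = 37.2200°,  Δλ = 122.0400°
a = sin²(Δφ/2) + cos φ₁ cos φ₂ sin²(Δλ/2) = 0.333093
c = 2·arcsin(√a) = 1.230449 rad = 70.4996°

70.50°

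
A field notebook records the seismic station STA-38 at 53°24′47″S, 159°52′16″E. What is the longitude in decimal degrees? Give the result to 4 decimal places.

159.8711°E

159° + 52′/60 + 16″/3600 = 159 + 0.86667 + 0.00444 = 159.8711°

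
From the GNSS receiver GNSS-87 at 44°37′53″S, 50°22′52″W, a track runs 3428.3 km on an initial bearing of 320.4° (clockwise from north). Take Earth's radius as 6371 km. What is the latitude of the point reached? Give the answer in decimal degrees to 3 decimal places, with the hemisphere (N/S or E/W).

GNSS-87: φ = -44.63139°, λ = -50.38111°
δ = d/R = 3428.3/6371 = 0.538110 rad
φ₂ = arcsin(sin φ₁ cos δ + cos φ₁ sin δ cos θ)
   = arcsin(-0.70254·0.85868 + 0.71164·0.51251·0.77051) = -18.79798°
λ₂ = λ₁ + atan2(sin θ sin δ cos φ₁, cos δ − sin φ₁ sin φ₂) = -70.56877°

18.798°S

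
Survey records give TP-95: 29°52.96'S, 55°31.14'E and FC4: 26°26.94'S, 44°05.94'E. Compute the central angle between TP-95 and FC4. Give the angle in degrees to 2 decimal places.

10.63°

TP-95: φ = -29.88267°, λ = +55.51900°
FC4: φ = -26.44900°, λ = +44.09900°
Δφ = 3.4337°,  Δλ = -11.4200°
a = sin²(Δφ/2) + cos φ₁ cos φ₂ sin²(Δλ/2) = 0.008582
c = 2·arcsin(√a) = 0.185545 rad = 10.6310°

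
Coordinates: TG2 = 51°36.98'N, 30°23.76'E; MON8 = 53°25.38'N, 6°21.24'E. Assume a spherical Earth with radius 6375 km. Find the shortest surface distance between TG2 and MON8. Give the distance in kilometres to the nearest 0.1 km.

TG2: φ = +51.61633°, λ = +30.39600°
MON8: φ = +53.42300°, λ = +6.35400°
Δφ = 1.8067°,  Δλ = -24.0420°
a = sin²(Δφ/2) + cos φ₁ cos φ₂ sin²(Δλ/2) = 0.016298
c = 2·arcsin(√a) = 0.256028 rad = 14.6693°
d = R·c = 6375 × 0.256028 = 1632.2 km

1632.2 km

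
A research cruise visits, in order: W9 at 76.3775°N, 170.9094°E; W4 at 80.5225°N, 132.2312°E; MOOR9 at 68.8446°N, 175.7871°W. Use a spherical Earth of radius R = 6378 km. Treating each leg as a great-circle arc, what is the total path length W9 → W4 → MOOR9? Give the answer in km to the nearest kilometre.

2841 km

W9→W4: c = 0.149281 rad, d = 952.11 km
W4→MOOR9: c = 0.296119 rad, d = 1888.64 km
Total = 952.11 + 1888.64 = 2840.76 km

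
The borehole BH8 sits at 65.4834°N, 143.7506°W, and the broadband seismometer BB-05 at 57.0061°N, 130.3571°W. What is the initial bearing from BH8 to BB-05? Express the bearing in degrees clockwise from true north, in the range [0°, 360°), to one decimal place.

136.7°

Δλ = 13.3935°
y = sin Δλ · cos φ₂ = 0.126138
x = cos φ₁ sin φ₂ − sin φ₁ cos φ₂ cos Δλ = -0.133942
θ = atan2(y, x) = 136.7187° → 136.7187° (mod 360°)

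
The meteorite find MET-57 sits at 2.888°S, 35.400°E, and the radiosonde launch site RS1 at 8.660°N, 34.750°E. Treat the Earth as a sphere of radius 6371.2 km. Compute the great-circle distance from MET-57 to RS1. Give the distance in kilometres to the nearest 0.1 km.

1286.1 km

Δφ = 11.5480°,  Δλ = -0.6500°
a = sin²(Δφ/2) + cos φ₁ cos φ₂ sin²(Δλ/2) = 0.010153
c = 2·arcsin(√a) = 0.201868 rad = 11.5662°
d = R·c = 6371.2 × 0.201868 = 1286.1 km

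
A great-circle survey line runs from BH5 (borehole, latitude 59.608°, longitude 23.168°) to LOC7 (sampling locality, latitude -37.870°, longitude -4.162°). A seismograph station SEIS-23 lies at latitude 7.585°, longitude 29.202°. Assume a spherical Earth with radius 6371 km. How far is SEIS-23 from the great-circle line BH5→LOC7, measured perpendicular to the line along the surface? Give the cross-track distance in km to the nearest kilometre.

δ₁₃ = central angle BH5→SEIS-23 = 0.911493 rad  (haversine)
θ₁₃ = bearing BH5→SEIS-23 = 172.425°,  θ₁₂ = bearing BH5→LOC7 = 201.598°
dₓₜ = R·arcsin(sin δ₁₃ · sin(θ₁₃ − θ₁₂)) = 6371·arcsin(0.79042·sin(-29.173°)) = -2519.865 km
|dₓₜ| = 2519.865 km

2520 km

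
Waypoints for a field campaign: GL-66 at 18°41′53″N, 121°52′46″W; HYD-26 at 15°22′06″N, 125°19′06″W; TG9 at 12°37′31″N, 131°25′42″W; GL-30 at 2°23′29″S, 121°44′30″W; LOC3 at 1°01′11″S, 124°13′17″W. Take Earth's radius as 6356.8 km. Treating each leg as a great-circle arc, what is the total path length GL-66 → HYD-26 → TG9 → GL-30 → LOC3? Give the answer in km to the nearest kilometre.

3537 km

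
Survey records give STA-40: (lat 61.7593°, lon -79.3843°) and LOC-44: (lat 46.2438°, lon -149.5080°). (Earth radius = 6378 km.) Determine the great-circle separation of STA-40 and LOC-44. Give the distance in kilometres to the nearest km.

Δφ = -15.5155°,  Δλ = -70.1237°
a = sin²(Δφ/2) + cos φ₁ cos φ₂ sin²(Δλ/2) = 0.126213
c = 2·arcsin(√a) = 0.726395 rad = 41.6194°
d = R·c = 6378 × 0.726395 = 4632.9 km

4633 km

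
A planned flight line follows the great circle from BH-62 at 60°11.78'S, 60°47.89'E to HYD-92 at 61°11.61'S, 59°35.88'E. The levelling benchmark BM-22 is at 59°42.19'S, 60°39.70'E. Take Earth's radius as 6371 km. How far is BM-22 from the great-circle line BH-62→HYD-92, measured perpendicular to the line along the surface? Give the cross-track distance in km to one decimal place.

34.0 km

BH-62: φ = -60.19633°, λ = +60.79817°
HYD-92: φ = -61.19350°, λ = +59.59800°
BM-22: φ = -59.70317°, λ = +60.66167°
δ₁₃ = central angle BH-62→BM-22 = 0.008690 rad  (haversine)
θ₁₃ = bearing BH-62→BM-22 = 352.050°,  θ₁₂ = bearing BH-62→HYD-92 = 209.980°
dₓₜ = R·arcsin(sin δ₁₃ · sin(θ₁₃ − θ₁₂)) = 6371·arcsin(0.00869·sin(142.070°)) = 34.031 km
|dₓₜ| = 34.031 km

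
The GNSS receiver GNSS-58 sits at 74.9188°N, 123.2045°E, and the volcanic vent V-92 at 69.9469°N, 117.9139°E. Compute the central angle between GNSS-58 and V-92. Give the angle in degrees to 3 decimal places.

5.217°

Δφ = -4.9719°,  Δλ = -5.2906°
a = sin²(Δφ/2) + cos φ₁ cos φ₂ sin²(Δλ/2) = 0.002071
c = 2·arcsin(√a) = 0.091056 rad = 5.2171°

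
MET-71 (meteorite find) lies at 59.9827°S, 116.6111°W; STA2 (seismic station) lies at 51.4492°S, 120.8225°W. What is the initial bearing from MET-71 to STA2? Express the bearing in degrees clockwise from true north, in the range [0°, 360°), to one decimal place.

Δλ = -4.2114°
y = sin Δλ · cos φ₂ = -0.045766
x = cos φ₁ sin φ₂ − sin φ₁ cos φ₂ cos Δλ = 0.146931
θ = atan2(y, x) = -17.3009° → 342.6991° (mod 360°)

342.7°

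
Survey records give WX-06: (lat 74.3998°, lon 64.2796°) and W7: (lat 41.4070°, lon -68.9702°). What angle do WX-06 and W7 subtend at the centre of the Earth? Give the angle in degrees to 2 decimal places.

60.08°

Δφ = -32.9928°,  Δλ = -133.2498°
a = sin²(Δφ/2) + cos φ₁ cos φ₂ sin²(Δλ/2) = 0.250581
c = 2·arcsin(√a) = 1.048540 rad = 60.0769°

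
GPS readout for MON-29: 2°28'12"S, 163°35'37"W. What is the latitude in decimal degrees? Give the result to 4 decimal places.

2.4700°S

2° + 28′/60 + 12″/3600 = 2 + 0.46667 + 0.00333 = 2.4700°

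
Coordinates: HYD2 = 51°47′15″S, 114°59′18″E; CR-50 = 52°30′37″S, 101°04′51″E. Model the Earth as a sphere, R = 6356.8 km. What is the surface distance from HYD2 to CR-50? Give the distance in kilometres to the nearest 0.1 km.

948.7 km

HYD2: φ = -51.78750°, λ = +114.98833°
CR-50: φ = -52.51028°, λ = +101.08083°
Δφ = -0.7228°,  Δλ = -13.9075°
a = sin²(Δφ/2) + cos φ₁ cos φ₂ sin²(Δλ/2) = 0.005558
c = 2·arcsin(√a) = 0.149243 rad = 8.5510°
d = R·c = 6356.8 × 0.149243 = 948.7 km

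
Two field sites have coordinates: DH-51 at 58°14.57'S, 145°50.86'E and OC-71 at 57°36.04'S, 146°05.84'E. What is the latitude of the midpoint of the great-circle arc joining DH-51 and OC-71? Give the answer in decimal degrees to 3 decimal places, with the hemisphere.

57.922°S

DH-51: φ = -58.24283°, λ = +145.84767°
OC-71: φ = -57.60067°, λ = +146.09733°
Bx = cos φ₂ cos Δλ = 0.535812,  By = cos φ₂ sin Δλ = 0.002335
φₘ = atan2(sin φ₁ + sin φ₂, √((cos φ₁ + Bx)² + By²)) = -57.92181°
λₘ = λ₁ + atan2(By, cos φ₁ + Bx) = 145.97362°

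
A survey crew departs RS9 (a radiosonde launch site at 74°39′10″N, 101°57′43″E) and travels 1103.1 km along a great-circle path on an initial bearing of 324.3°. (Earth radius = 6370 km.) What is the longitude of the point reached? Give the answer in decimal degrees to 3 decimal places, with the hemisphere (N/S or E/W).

RS9: φ = +74.65278°, λ = +101.96194°
δ = d/R = 1103.1/6370 = 0.173171 rad
φ₂ = arcsin(sin φ₁ cos δ + cos φ₁ sin δ cos θ)
   = arcsin(0.96434·0.98504 + 0.26467·0.17231·0.81208) = 80.73371°
λ₂ = λ₁ + atan2(sin θ sin δ cos φ₁, cos δ − sin φ₁ sin φ₂) = 63.32135°

63.321°E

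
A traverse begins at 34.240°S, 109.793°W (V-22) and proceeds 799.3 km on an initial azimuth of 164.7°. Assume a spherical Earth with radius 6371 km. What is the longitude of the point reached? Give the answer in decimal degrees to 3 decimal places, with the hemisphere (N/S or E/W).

δ = d/R = 799.3/6371 = 0.125459 rad
φ₂ = arcsin(sin φ₁ cos δ + cos φ₁ sin δ cos θ)
   = arcsin(-0.56266·0.99214 + 0.82669·0.12513·-0.96456) = -41.14871°
λ₂ = λ₁ + atan2(sin θ sin δ cos φ₁, cos δ − sin φ₁ sin φ₂) = -107.27983°

107.280°W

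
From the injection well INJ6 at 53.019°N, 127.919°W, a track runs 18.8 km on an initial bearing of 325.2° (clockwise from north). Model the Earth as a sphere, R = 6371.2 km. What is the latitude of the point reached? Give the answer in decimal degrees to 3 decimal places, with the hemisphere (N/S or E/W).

δ = d/R = 18.8/6371.2 = 0.002951 rad
φ₂ = arcsin(sin φ₁ cos δ + cos φ₁ sin δ cos θ)
   = arcsin(0.79884·1.00000 + 0.60155·0.00295·0.82115) = 53.15772°
λ₂ = λ₁ + atan2(sin θ sin δ cos φ₁, cos δ − sin φ₁ sin φ₂) = -128.07992°

53.158°N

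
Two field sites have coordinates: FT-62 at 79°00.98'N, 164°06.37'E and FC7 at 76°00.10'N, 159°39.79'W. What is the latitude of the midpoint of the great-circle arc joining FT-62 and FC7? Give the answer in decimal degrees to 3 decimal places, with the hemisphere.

FT-62: φ = +79.01633°, λ = +164.10617°
FC7: φ = +76.00167°, λ = -159.66317°
Bx = cos φ₂ cos Δλ = 0.195122,  By = cos φ₂ sin Δλ = 0.142968
φₘ = atan2(sin φ₁ + sin φ₂, √((cos φ₁ + Bx)² + By²)) = 78.10137°
λₘ = λ₁ + atan2(By, cos φ₁ + Bx) = -175.55314°

78.101°N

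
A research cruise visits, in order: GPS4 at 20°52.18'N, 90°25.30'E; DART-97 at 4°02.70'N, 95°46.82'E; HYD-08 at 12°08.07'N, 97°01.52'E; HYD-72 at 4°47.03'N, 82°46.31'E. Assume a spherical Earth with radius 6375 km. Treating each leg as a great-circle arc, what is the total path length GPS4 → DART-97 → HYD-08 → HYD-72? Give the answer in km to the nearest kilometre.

4638 km

GPS4: φ = +20.86967°, λ = +90.42167°
DART-97: φ = +4.04500°, λ = +95.78033°
HYD-08: φ = +12.13450°, λ = +97.02533°
HYD-72: φ = +4.78383°, λ = +82.77183°
GPS4→DART-97: c = 0.307407 rad, d = 1959.72 km
DART-97→HYD-08: c = 0.142815 rad, d = 910.45 km
HYD-08→HYD-72: c = 0.277329 rad, d = 1767.97 km
Total = 1959.72 + 910.45 + 1767.97 = 4638.14 km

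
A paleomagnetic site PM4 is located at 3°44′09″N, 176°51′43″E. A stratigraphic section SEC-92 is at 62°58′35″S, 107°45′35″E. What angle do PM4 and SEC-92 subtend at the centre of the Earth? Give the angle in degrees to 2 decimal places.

PM4: φ = +3.73583°, λ = +176.86194°
SEC-92: φ = -62.97639°, λ = +107.75972°
Δφ = -66.7122°,  Δλ = -69.1022°
a = sin²(Δφ/2) + cos φ₁ cos φ₂ sin²(Δλ/2) = 0.448158
c = 2·arcsin(√a) = 1.466926 rad = 84.0487°

84.05°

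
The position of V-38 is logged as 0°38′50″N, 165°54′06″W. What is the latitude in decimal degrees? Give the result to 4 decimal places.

0° + 38′/60 + 50″/3600 = 0 + 0.63333 + 0.01389 = 0.6472°

0.6472°N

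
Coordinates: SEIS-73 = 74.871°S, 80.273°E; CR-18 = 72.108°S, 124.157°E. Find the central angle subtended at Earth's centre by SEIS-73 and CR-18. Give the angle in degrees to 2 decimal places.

12.46°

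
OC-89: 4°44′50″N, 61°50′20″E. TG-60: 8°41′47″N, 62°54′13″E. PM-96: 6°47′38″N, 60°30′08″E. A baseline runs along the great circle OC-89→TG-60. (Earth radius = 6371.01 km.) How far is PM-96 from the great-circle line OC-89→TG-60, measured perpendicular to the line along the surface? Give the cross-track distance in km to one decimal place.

OC-89: φ = +4.74722°, λ = +61.83889°
TG-60: φ = +8.69639°, λ = +62.90361°
PM-96: φ = +6.79389°, λ = +60.50222°
δ₁₃ = central angle OC-89→PM-96 = 0.042599 rad  (haversine)
θ₁₃ = bearing OC-89→PM-96 = 327.049°,  θ₁₂ = bearing OC-89→TG-60 = 14.930°
dₓₜ = R·arcsin(sin δ₁₃ · sin(θ₁₃ − θ₁₂)) = 6371.01·arcsin(0.04259·sin(312.119°)) = -201.284 km
|dₓₜ| = 201.284 km

201.3 km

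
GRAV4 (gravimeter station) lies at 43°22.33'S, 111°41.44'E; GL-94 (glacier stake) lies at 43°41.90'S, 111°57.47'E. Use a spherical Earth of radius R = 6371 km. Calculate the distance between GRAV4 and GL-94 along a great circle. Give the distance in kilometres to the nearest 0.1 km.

GRAV4: φ = -43.37217°, λ = +111.69067°
GL-94: φ = -43.69833°, λ = +111.95783°
Δφ = -0.3262°,  Δλ = 0.2672°
a = sin²(Δφ/2) + cos φ₁ cos φ₂ sin²(Δλ/2) = 0.000011
c = 2·arcsin(√a) = 0.006621 rad = 0.3793°
d = R·c = 6371 × 0.006621 = 42.2 km

42.2 km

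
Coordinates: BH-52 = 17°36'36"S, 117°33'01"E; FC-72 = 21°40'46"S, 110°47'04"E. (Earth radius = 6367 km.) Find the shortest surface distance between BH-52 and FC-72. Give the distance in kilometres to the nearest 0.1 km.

BH-52: φ = -17.61000°, λ = +117.55028°
FC-72: φ = -21.67944°, λ = +110.78444°
Δφ = -4.0694°,  Δλ = -6.7658°
a = sin²(Δφ/2) + cos φ₁ cos φ₂ sin²(Δλ/2) = 0.004345
c = 2·arcsin(√a) = 0.131925 rad = 7.5587°
d = R·c = 6367 × 0.131925 = 840.0 km

840.0 km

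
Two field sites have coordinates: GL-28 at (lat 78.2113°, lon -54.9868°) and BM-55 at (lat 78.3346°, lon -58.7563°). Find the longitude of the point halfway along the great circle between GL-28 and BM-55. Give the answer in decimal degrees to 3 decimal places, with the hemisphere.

Bx = cos φ₂ cos Δλ = 0.201758,  By = cos φ₂ sin Δλ = -0.013293
φₘ = atan2(sin φ₁ + sin φ₂, √((cos φ₁ + Bx)² + By²)) = 78.27912°
λₘ = λ₁ + atan2(By, cos φ₁ + Bx) = -56.86178°

56.862°W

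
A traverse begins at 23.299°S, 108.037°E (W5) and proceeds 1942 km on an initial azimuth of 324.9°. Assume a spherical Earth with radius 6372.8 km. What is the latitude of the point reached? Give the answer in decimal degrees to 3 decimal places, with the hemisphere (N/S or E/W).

8.734°S

δ = d/R = 1942/6372.8 = 0.304733 rad
φ₂ = arcsin(sin φ₁ cos δ + cos φ₁ sin δ cos θ)
   = arcsin(-0.39553·0.95393 + 0.91845·0.30004·0.81815) = -8.73404°
λ₂ = λ₁ + atan2(sin θ sin δ cos φ₁, cos δ − sin φ₁ sin φ₂) = 97.98467°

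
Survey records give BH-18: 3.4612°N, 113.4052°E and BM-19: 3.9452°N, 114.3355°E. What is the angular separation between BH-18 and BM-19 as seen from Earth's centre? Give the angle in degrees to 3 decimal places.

1.047°

Δφ = 0.4840°,  Δλ = 0.9303°
a = sin²(Δφ/2) + cos φ₁ cos φ₂ sin²(Δλ/2) = 0.000083
c = 2·arcsin(√a) = 0.018273 rad = 1.0469°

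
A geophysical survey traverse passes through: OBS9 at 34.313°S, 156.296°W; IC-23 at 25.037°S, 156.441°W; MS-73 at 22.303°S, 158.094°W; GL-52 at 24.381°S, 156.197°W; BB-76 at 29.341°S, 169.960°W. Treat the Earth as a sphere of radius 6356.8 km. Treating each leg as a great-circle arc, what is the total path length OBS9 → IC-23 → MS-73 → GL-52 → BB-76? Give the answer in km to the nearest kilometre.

OBS9→IC-23: c = 0.161912 rad, d = 1029.24 km
IC-23→MS-73: c = 0.054543 rad, d = 346.72 km
MS-73→GL-52: c = 0.047321 rad, d = 300.81 km
GL-52→BB-76: c = 0.230909 rad, d = 1467.85 km
Total = 1029.24 + 346.72 + 300.81 + 1467.85 = 3144.61 km

3145 km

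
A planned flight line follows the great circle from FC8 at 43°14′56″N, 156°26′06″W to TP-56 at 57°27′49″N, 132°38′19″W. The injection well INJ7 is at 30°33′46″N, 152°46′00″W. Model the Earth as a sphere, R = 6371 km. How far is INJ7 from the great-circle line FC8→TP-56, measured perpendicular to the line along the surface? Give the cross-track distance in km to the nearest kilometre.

FC8: φ = +43.24889°, λ = -156.43500°
TP-56: φ = +57.46361°, λ = -132.63861°
INJ7: φ = +30.56278°, λ = -152.76667°
δ₁₃ = central angle FC8→INJ7 = 0.227192 rad  (haversine)
θ₁₃ = bearing FC8→INJ7 = 165.842°,  θ₁₂ = bearing FC8→TP-56 = 38.088°
dₓₜ = R·arcsin(sin δ₁₃ · sin(θ₁₃ − θ₁₂)) = 6371·arcsin(0.22524·sin(127.755°)) = 1140.667 km
|dₓₜ| = 1140.667 km

1141 km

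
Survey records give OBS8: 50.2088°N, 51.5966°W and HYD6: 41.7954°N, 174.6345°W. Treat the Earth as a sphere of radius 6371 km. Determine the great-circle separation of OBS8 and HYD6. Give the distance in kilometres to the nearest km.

8385 km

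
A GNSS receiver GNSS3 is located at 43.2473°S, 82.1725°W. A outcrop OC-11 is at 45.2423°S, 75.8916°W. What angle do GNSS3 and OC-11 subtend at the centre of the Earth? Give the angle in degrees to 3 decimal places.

4.920°

Δφ = -1.9950°,  Δλ = 6.2809°
a = sin²(Δφ/2) + cos φ₁ cos φ₂ sin²(Δλ/2) = 0.001842
c = 2·arcsin(√a) = 0.085871 rad = 4.9201°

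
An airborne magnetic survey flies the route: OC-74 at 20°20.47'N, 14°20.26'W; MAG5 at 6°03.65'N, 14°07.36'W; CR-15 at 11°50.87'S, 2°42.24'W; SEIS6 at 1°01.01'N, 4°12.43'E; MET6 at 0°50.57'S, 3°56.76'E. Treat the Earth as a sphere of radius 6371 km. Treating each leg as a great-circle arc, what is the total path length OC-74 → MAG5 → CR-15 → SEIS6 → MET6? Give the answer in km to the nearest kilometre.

OC-74: φ = +20.34117°, λ = -14.33767°
MAG5: φ = +6.06083°, λ = -14.12267°
CR-15: φ = -11.84783°, λ = -2.70400°
SEIS6: φ = +1.01683°, λ = +4.20717°
MET6: φ = -0.84283°, λ = +3.94600°
OC-74→MAG5: c = 0.249265 rad, d = 1588.07 km
MAG5→CR-15: c = 0.370118 rad, d = 2358.02 km
CR-15→SEIS6: c = 0.254503 rad, d = 1621.44 km
SEIS6→MET6: c = 0.032776 rad, d = 208.81 km
Total = 1588.07 + 2358.02 + 1621.44 + 208.81 = 5776.35 km

5776 km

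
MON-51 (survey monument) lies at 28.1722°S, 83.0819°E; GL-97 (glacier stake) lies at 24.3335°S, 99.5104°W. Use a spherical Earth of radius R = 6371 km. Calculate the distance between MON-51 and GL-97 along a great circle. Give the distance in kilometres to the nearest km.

14170 km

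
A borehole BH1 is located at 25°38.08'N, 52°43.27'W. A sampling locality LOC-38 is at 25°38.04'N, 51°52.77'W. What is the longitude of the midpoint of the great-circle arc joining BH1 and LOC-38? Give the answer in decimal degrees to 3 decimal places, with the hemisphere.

BH1: φ = +25.63467°, λ = -52.72117°
LOC-38: φ = +25.63400°, λ = -51.87950°
Bx = cos φ₂ cos Δλ = 0.901479,  By = cos φ₂ sin Δλ = 0.013244
φₘ = atan2(sin φ₁ + sin φ₂, √((cos φ₁ + Bx)² + By²)) = 25.63494°
λₘ = λ₁ + atan2(By, cos φ₁ + Bx) = -52.30033°

52.300°W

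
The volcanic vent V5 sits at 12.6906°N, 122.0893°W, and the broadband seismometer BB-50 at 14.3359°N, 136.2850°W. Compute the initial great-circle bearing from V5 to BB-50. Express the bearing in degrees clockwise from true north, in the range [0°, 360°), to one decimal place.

Δλ = -14.1957°
y = sin Δλ · cos φ₂ = -0.237598
x = cos φ₁ sin φ₂ − sin φ₁ cos φ₂ cos Δλ = 0.035211
θ = atan2(y, x) = -81.5703° → 278.4297° (mod 360°)

278.4°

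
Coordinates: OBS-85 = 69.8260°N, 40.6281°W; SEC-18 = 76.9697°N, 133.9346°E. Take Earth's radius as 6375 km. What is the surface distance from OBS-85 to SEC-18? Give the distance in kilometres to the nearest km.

3690 km

Δφ = 7.1437°,  Δλ = 174.5627°
a = sin²(Δφ/2) + cos φ₁ cos φ₂ sin²(Δλ/2) = 0.081463
c = 2·arcsin(√a) = 0.578885 rad = 33.1677°
d = R·c = 6375 × 0.578885 = 3690.4 km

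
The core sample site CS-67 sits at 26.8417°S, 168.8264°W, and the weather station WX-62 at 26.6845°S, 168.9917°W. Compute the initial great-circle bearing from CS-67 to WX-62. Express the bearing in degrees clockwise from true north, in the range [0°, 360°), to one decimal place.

316.8°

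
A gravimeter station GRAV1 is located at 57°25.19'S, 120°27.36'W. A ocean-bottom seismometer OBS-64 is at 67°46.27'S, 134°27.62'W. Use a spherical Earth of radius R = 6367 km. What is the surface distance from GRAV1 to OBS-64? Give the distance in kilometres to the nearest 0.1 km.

1348.1 km

GRAV1: φ = -57.41983°, λ = -120.45600°
OBS-64: φ = -67.77117°, λ = -134.46033°
Δφ = -10.3513°,  Δλ = -14.0043°
a = sin²(Δφ/2) + cos φ₁ cos φ₂ sin²(Δλ/2) = 0.011165
c = 2·arcsin(√a) = 0.211726 rad = 12.1310°
d = R·c = 6367 × 0.211726 = 1348.1 km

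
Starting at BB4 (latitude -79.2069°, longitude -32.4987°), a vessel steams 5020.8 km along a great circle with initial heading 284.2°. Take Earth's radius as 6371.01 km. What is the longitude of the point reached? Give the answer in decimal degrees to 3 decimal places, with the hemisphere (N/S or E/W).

δ = d/R = 5020.8/6371.01 = 0.788070 rad
φ₂ = arcsin(sin φ₁ cos δ + cos φ₁ sin δ cos θ)
   = arcsin(-0.98231·0.70522 + 0.18726·0.70899·0.24531) = -41.31290°
λ₂ = λ₁ + atan2(sin θ sin δ cos φ₁, cos δ − sin φ₁ sin φ₂) = -98.71569°

98.716°W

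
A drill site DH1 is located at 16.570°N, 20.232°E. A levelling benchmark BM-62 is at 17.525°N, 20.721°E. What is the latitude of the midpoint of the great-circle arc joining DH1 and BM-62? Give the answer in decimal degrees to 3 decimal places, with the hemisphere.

Bx = cos φ₂ cos Δλ = 0.953551,  By = cos φ₂ sin Δλ = 0.008138
φₘ = atan2(sin φ₁ + sin φ₂, √((cos φ₁ + Bx)² + By²)) = 17.04765°
λₘ = λ₁ + atan2(By, cos φ₁ + Bx) = 20.47588°

17.048°N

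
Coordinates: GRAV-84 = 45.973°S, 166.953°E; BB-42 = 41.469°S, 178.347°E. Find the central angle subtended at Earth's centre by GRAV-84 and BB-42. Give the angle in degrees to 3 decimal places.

Δφ = 4.5040°,  Δλ = 11.3940°
a = sin²(Δφ/2) + cos φ₁ cos φ₂ sin²(Δλ/2) = 0.006676
c = 2·arcsin(√a) = 0.163593 rad = 9.3732°

9.373°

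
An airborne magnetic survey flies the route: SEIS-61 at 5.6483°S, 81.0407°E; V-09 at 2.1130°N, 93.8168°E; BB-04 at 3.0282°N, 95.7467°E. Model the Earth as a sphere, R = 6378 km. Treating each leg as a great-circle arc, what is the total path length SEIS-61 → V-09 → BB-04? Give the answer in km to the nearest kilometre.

1900 km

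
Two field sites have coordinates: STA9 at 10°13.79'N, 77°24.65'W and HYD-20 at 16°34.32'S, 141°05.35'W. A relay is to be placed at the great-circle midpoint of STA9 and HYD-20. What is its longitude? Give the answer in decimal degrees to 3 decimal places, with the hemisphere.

108.780°W

STA9: φ = +10.22983°, λ = -77.41083°
HYD-20: φ = -16.57200°, λ = -141.08917°
Bx = cos φ₂ cos Δλ = 0.424992,  By = cos φ₂ sin Δλ = -0.859088
φₘ = atan2(sin φ₁ + sin φ₂, √((cos φ₁ + Bx)² + By²)) = -3.73115°
λₘ = λ₁ + atan2(By, cos φ₁ + Bx) = -108.78038°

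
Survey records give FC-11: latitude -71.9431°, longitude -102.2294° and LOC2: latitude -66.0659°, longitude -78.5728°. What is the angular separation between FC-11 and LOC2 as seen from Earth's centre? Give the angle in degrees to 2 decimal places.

10.21°

Δφ = 5.8772°,  Δλ = 23.6566°
a = sin²(Δφ/2) + cos φ₁ cos φ₂ sin²(Δλ/2) = 0.007912
c = 2·arcsin(√a) = 0.178130 rad = 10.2061°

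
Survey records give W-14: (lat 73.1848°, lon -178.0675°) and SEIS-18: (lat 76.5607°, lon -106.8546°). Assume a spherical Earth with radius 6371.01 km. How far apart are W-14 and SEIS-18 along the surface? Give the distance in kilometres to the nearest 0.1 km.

1967.7 km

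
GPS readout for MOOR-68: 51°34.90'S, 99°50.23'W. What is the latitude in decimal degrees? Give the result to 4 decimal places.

51.5817°S

51° + 34.90′/60 = 51 + 0.58167 = 51.5817°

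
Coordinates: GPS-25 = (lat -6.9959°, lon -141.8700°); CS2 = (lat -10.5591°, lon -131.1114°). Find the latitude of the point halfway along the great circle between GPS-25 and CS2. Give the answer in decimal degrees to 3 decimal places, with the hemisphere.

Bx = cos φ₂ cos Δλ = 0.965786,  By = cos φ₂ sin Δλ = 0.183510
φₘ = atan2(sin φ₁ + sin φ₂, √((cos φ₁ + Bx)² + By²)) = -8.81572°
λₘ = λ₁ + atan2(By, cos φ₁ + Bx) = -136.51661°

8.816°S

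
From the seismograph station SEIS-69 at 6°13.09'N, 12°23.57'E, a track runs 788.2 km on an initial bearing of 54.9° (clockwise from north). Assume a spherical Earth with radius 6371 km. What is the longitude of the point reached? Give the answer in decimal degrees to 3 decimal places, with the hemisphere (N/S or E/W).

SEIS-69: φ = +6.21817°, λ = +12.39283°
δ = d/R = 788.2/6371 = 0.123717 rad
φ₂ = arcsin(sin φ₁ cos δ + cos φ₁ sin δ cos θ)
   = arcsin(0.10831·0.99236 + 0.99412·0.12340·0.57501) = 10.25479°
λ₂ = λ₁ + atan2(sin θ sin δ cos φ₁, cos δ − sin φ₁ sin φ₂) = 18.28173°

18.282°E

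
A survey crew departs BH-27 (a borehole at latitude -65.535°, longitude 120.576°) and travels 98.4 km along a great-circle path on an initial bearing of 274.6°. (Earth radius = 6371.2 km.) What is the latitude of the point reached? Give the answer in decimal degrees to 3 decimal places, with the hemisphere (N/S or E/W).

65.449°S

δ = d/R = 98.4/6371.2 = 0.015445 rad
φ₂ = arcsin(sin φ₁ cos δ + cos φ₁ sin δ cos θ)
   = arcsin(-0.91021·0.99988 + 0.41414·0.01544·0.08020) = -65.44916°
λ₂ = λ₁ + atan2(sin θ sin δ cos φ₁, cos δ − sin φ₁ sin φ₂) = 118.45273°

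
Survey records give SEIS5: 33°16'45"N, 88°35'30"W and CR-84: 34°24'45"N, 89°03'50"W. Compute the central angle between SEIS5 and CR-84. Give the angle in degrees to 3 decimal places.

1.199°

SEIS5: φ = +33.27917°, λ = -88.59167°
CR-84: φ = +34.41250°, λ = -89.06389°
Δφ = 1.1333°,  Δλ = -0.4722°
a = sin²(Δφ/2) + cos φ₁ cos φ₂ sin²(Δλ/2) = 0.000110
c = 2·arcsin(√a) = 0.020931 rad = 1.1993°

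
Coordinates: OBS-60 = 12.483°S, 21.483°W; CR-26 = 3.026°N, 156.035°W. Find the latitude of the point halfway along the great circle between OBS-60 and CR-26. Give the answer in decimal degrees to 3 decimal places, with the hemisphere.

12.082°S

Bx = cos φ₂ cos Δλ = -0.700578,  By = cos φ₂ sin Δλ = -0.711620
φₘ = atan2(sin φ₁ + sin φ₂, √((cos φ₁ + Bx)² + By²)) = -12.08184°
λₘ = λ₁ + atan2(By, cos φ₁ + Bx) = -90.29961°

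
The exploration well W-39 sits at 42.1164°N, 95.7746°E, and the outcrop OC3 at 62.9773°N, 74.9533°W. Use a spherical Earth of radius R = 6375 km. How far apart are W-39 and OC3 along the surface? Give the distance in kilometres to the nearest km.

8305 km

Δφ = 20.8609°,  Δλ = -170.7279°
a = sin²(Δφ/2) + cos φ₁ cos φ₂ sin²(Δλ/2) = 0.367599
c = 2·arcsin(√a) = 1.302798 rad = 74.6448°
d = R·c = 6375 × 1.302798 = 8305.3 km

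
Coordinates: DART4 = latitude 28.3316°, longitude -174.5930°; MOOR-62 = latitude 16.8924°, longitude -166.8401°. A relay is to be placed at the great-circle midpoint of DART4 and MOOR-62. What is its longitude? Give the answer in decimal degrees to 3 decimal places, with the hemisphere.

Bx = cos φ₂ cos Δλ = 0.948106,  By = cos φ₂ sin Δλ = 0.129080
φₘ = atan2(sin φ₁ + sin φ₂, √((cos φ₁ + Bx)² + By²)) = 22.65854°
λₘ = λ₁ + atan2(By, cos φ₁ + Bx) = -170.55459°

170.555°W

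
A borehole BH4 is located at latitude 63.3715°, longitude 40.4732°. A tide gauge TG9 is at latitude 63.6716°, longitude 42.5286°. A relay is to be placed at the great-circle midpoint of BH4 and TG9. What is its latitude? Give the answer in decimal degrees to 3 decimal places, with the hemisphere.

63.525°N

Bx = cos φ₂ cos Δλ = 0.443230,  By = cos φ₂ sin Δλ = 0.015907
φₘ = atan2(sin φ₁ + sin φ₂, √((cos φ₁ + Bx)² + By²)) = 63.52523°
λₘ = λ₁ + atan2(By, cos φ₁ + Bx) = 41.49550°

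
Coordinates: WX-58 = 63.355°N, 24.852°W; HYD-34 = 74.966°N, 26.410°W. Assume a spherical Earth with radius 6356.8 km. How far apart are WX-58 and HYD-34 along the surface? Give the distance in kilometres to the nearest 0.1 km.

1289.6 km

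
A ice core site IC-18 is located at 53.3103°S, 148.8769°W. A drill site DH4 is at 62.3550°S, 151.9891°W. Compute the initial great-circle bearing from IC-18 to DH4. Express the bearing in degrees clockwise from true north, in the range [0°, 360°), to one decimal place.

Δλ = -3.1122°
y = sin Δλ · cos φ₂ = -0.025191
x = cos φ₁ sin φ₂ − sin φ₁ cos φ₂ cos Δλ = -0.157754
θ = atan2(y, x) = -170.9274° → 189.0726° (mod 360°)

189.1°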